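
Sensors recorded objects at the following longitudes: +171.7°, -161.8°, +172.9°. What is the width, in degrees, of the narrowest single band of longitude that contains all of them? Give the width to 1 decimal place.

26.5°

Sort the longitudes: -161.8°, +171.7°, +172.9°.
Eastward gaps between consecutive values (wrapping around): 333.5°, 1.2°, 25.3°.
Largest gap = 333.5° ⇒ minimal covering band is its complement: 360° − 333.5° = 26.5°.
Band runs from +171.7° eastward to -161.8°, crossing the antimeridian.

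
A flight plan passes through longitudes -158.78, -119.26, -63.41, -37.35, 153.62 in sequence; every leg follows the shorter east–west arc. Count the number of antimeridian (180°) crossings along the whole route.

Leg 1: -158.78° → -119.26°, shortest Δλ = 39.52° (east) — does not cross 180°.
Leg 2: -119.26° → -63.41°, shortest Δλ = 55.85° (east) — does not cross 180°.
Leg 3: -63.41° → -37.35°, shortest Δλ = 26.06° (east) — does not cross 180°.
Leg 4: -37.35° → +153.62°, shortest Δλ = -169.03° (west) — crosses 180°.
Total crossings: 1.

1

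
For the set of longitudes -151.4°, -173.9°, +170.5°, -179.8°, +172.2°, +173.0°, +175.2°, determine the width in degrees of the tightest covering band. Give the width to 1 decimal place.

38.1°

Sort the longitudes: -179.8°, -173.9°, -151.4°, +170.5°, +172.2°, +173.0°, +175.2°.
Eastward gaps between consecutive values (wrapping around): 5.9°, 22.5°, 321.9°, 1.7°, 0.8°, 2.2°, 5.0°.
Largest gap = 321.9° ⇒ minimal covering band is its complement: 360° − 321.9° = 38.1°.
Band runs from +170.5° eastward to -151.4°, crossing the antimeridian.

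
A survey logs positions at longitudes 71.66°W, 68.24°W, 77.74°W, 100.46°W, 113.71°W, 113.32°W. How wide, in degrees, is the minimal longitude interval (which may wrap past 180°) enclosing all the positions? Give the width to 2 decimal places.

Sort the longitudes: -113.71°, -113.32°, -100.46°, -77.74°, -71.66°, -68.24°.
Eastward gaps between consecutive values (wrapping around): 0.39°, 12.86°, 22.72°, 6.08°, 3.42°, 314.53°.
Largest gap = 314.53° ⇒ minimal covering band is its complement: 360° − 314.53° = 45.47°.
Band runs from -113.71° eastward to -68.24°.

45.47°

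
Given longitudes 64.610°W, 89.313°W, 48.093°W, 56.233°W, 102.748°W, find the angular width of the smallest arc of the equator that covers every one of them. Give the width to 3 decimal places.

54.655°

Sort the longitudes: -102.748°, -89.313°, -64.610°, -56.233°, -48.093°.
Eastward gaps between consecutive values (wrapping around): 13.435°, 24.703°, 8.377°, 8.140°, 305.345°.
Largest gap = 305.345° ⇒ minimal covering band is its complement: 360° − 305.345° = 54.655°.
Band runs from -102.748° eastward to -48.093°.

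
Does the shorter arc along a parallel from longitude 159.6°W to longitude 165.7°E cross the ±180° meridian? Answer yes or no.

Yes

Naïve |165.7 − -159.6| = 325.3° > 180°, so the shorter arc goes the other way round — across 180°.
Signed shortest Δλ = ((165.7 − -159.6 + 180) mod 360) − 180 = -34.7°.
Going west by 34.7° from -159.6° passes through 180° before reaching +165.7°.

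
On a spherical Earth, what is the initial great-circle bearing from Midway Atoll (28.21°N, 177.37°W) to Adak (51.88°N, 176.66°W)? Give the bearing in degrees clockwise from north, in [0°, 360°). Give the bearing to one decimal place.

Δλ = -176.66 − -177.37 = 0.71°.
θ = atan2( sin Δλ · cos φ₂ , cos φ₁ · sin φ₂ − sin φ₁ · cos φ₂ · cos Δλ )
  = atan2(0.00765, 0.40149) = 1.091° → normalised to [0°, 360°): 1.091°.

1.1°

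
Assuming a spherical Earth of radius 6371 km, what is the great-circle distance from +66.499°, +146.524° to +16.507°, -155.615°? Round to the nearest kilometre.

6934 km

Δλ = -155.615 − 146.524 = -302.139°; wrapped into (−180°, 180°]: 57.861°.
Δφ = 16.507 − 66.499 = -49.992°.
a = sin²(Δφ/2) + cos φ₁ · cos φ₂ · sin²(Δλ/2) = 0.268023.
c = 2·atan2(√a, √(1−a)) = 1.08834 rad → d = 6371·c ≈ 6933.83 km.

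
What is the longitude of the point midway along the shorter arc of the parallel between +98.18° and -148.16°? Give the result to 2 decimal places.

+155.01°

Signed shortest Δλ from +98.18° to -148.16° is +113.66°.
Midpoint longitude = +98.18° + (+113.66°)/2 = +98.18° + 56.83° = +155.01°.
(The naïve average (+98.18 + -148.16)/2 = -24.99° is on the wrong side of the globe.)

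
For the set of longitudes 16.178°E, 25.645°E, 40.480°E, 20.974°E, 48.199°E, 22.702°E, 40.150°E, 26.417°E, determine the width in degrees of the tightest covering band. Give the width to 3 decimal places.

32.021°

Sort the longitudes: +16.178°, +20.974°, +22.702°, +25.645°, +26.417°, +40.150°, +40.480°, +48.199°.
Eastward gaps between consecutive values (wrapping around): 4.796°, 1.728°, 2.943°, 0.772°, 13.733°, 0.330°, 7.719°, 327.979°.
Largest gap = 327.979° ⇒ minimal covering band is its complement: 360° − 327.979° = 32.021°.
Band runs from +16.178° eastward to +48.199°.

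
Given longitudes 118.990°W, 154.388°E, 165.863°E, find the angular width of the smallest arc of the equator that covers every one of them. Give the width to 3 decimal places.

Sort the longitudes: -118.990°, +154.388°, +165.863°.
Eastward gaps between consecutive values (wrapping around): 273.378°, 11.475°, 75.147°.
Largest gap = 273.378° ⇒ minimal covering band is its complement: 360° − 273.378° = 86.622°.
Band runs from +154.388° eastward to -118.990°, crossing the antimeridian.

86.622°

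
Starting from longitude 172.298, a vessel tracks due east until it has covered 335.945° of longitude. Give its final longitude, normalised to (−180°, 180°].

+148.243°

Start at +172.298°; shift +335.945° → +508.243°.
+508.243° lies outside (−180°, 180°]; subtract 360° → +148.243°.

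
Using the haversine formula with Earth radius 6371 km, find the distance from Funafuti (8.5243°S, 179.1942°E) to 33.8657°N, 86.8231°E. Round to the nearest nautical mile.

Δλ = 86.8231 − 179.1942 = -92.3711°.
Δφ = 33.8657 − -8.5243 = 42.3900°.
a = sin²(Δφ/2) + cos φ₁ · cos φ₂ · sin²(Δλ/2) = 0.558287.
c = 2·atan2(√a, √(1−a)) = 1.68764 rad → d = 6371·c ≈ 10751.93 km ≈ 5805.58 nmi.

5806 nmi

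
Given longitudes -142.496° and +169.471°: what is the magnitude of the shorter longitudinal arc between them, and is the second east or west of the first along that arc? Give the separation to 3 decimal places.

48.033° west

Raw difference: 169.471 − -142.496 = 311.967°.
Normalise into (−180°, 180°]: 311.967° − 360° = -48.033°.
Negative ⇒ the second point lies to the west; separation 48.033°.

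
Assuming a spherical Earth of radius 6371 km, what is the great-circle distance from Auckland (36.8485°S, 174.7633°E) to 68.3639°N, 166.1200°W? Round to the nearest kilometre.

11807 km

Δλ = -166.1200 − 174.7633 = -340.8833°; wrapped into (−180°, 180°]: 19.1167°.
Δφ = 68.3639 − -36.8485 = 105.2124°.
a = sin²(Δφ/2) + cos φ₁ · cos φ₂ · sin²(Δλ/2) = 0.639335.
c = 2·atan2(√a, √(1−a)) = 1.85320 rad → d = 6371·c ≈ 11806.76 km.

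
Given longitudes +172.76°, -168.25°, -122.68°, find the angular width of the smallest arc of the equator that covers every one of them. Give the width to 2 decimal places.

64.56°

Sort the longitudes: -168.25°, -122.68°, +172.76°.
Eastward gaps between consecutive values (wrapping around): 45.57°, 295.44°, 18.99°.
Largest gap = 295.44° ⇒ minimal covering band is its complement: 360° − 295.44° = 64.56°.
Band runs from +172.76° eastward to -122.68°, crossing the antimeridian.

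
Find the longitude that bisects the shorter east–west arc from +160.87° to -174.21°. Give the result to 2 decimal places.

Signed shortest Δλ from +160.87° to -174.21° is +24.92°.
Midpoint longitude = +160.87° + (+24.92°)/2 = +160.87° + 12.46° = +173.33°.
(The naïve average (+160.87 + -174.21)/2 = -6.67° is on the wrong side of the globe.)

+173.33°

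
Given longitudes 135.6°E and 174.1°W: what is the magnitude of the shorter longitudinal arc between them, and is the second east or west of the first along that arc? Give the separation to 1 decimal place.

50.3° east

Raw difference: -174.1 − 135.6 = -309.7°.
Normalise into (−180°, 180°]: -309.7° + 360° = 50.3°.
Positive ⇒ the second point lies to the east; separation 50.3°.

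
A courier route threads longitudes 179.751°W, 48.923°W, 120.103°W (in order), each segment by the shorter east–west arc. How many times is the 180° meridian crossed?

Leg 1: -179.751° → -48.923°, shortest Δλ = 130.828° (east) — does not cross 180°.
Leg 2: -48.923° → -120.103°, shortest Δλ = -71.18° (west) — does not cross 180°.
Total crossings: 0.

0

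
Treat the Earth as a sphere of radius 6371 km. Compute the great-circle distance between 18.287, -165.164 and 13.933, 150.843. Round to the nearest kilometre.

4714 km

Δλ = 150.843 − -165.164 = 316.007°; wrapped into (−180°, 180°]: -43.993°.
Δφ = 13.933 − 18.287 = -4.354°.
a = sin²(Δφ/2) + cos φ₁ · cos φ₂ · sin²(Δλ/2) = 0.130727.
c = 2·atan2(√a, √(1−a)) = 0.73988 rad → d = 6371·c ≈ 4713.80 km.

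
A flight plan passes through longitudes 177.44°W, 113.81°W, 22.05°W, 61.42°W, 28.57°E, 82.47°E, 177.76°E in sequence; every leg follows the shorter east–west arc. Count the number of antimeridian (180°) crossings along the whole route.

0

Leg 1: -177.44° → -113.81°, shortest Δλ = 63.63° (east) — does not cross 180°.
Leg 2: -113.81° → -22.05°, shortest Δλ = 91.76° (east) — does not cross 180°.
Leg 3: -22.05° → -61.42°, shortest Δλ = -39.37° (west) — does not cross 180°.
Leg 4: -61.42° → +28.57°, shortest Δλ = 89.99° (east) — does not cross 180°.
Leg 5: +28.57° → +82.47°, shortest Δλ = 53.9° (east) — does not cross 180°.
Leg 6: +82.47° → +177.76°, shortest Δλ = 95.29° (east) — does not cross 180°.
Total crossings: 0.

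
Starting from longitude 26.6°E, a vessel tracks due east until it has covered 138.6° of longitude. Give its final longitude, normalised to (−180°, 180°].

Start at +26.6°; shift +138.6° → +165.2°.
+165.2° already lies in (−180°, 180°].

165.2°E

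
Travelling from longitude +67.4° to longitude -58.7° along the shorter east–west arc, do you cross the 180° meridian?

Signed shortest Δλ = ((-58.7 − 67.4 + 180) mod 360) − 180 = -126.1°.
Going west by 126.1° from +67.4° reaches -58.7° without touching 180°.

No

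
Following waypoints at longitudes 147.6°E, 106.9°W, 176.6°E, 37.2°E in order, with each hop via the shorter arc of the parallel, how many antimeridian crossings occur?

2

Leg 1: +147.6° → -106.9°, shortest Δλ = 105.5° (east) — crosses 180°.
Leg 2: -106.9° → +176.6°, shortest Δλ = -76.5° (west) — crosses 180°.
Leg 3: +176.6° → +37.2°, shortest Δλ = -139.4° (west) — does not cross 180°.
Total crossings: 2.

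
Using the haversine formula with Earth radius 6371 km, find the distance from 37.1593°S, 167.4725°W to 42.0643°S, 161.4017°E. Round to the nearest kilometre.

Δλ = 161.4017 − -167.4725 = 328.8742°; wrapped into (−180°, 180°]: -31.1258°.
Δφ = -42.0643 − -37.1593 = -4.9050°.
a = sin²(Δφ/2) + cos φ₁ · cos φ₂ · sin²(Δλ/2) = 0.044420.
c = 2·atan2(√a, √(1−a)) = 0.42471 rad → d = 6371·c ≈ 2705.81 km.

2706 km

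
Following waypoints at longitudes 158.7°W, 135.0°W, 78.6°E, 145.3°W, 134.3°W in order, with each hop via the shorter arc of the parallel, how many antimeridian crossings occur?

2

Leg 1: -158.7° → -135.0°, shortest Δλ = 23.7° (east) — does not cross 180°.
Leg 2: -135.0° → +78.6°, shortest Δλ = -146.4° (west) — crosses 180°.
Leg 3: +78.6° → -145.3°, shortest Δλ = 136.1° (east) — crosses 180°.
Leg 4: -145.3° → -134.3°, shortest Δλ = 11.0° (east) — does not cross 180°.
Total crossings: 2.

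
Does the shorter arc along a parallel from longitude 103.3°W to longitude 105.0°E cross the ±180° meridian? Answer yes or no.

Yes

Naïve |105.0 − -103.3| = 208.3° > 180°, so the shorter arc goes the other way round — across 180°.
Signed shortest Δλ = ((105.0 − -103.3 + 180) mod 360) − 180 = -151.7°.
Going west by 151.7° from -103.3° passes through 180° before reaching +105.0°.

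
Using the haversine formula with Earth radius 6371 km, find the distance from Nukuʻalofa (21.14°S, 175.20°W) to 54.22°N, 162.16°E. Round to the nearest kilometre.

Δλ = 162.16 − -175.20 = 337.36°; wrapped into (−180°, 180°]: -22.64°.
Δφ = 54.22 − -21.14 = 75.36°.
a = sin²(Δφ/2) + cos φ₁ · cos φ₂ · sin²(Δλ/2) = 0.394639.
c = 2·atan2(√a, √(1−a)) = 1.35848 rad → d = 6371·c ≈ 8654.89 km.

8655 km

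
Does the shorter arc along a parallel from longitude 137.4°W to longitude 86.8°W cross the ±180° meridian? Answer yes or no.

No

Signed shortest Δλ = ((-86.8 − -137.4 + 180) mod 360) − 180 = 50.6°.
Going east by 50.6° from -137.4° reaches -86.8° without touching 180°.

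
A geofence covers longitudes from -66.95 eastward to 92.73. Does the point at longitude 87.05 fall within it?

Band width going east from -66.95° to +92.73°: ((92.73 − -66.95) mod 360) = 159.68°.
Offset of +87.05° east of the west edge: ((87.05 − -66.95) mod 360) = 154.00°.
154.00° ≤ 159.68° ⇒ inside.

Yes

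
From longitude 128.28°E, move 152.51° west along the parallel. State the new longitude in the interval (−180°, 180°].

24.23°W

Start at +128.28°; shift −152.51° → -24.23°.
-24.23° already lies in (−180°, 180°].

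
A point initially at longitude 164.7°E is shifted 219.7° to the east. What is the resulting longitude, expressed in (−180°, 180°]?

24.4°E

Start at +164.7°; shift +219.7° → +384.4°.
+384.4° lies outside (−180°, 180°]; subtract 360° → +24.4°.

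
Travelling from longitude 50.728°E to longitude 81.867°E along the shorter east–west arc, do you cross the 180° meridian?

Signed shortest Δλ = ((81.867 − 50.728 + 180) mod 360) − 180 = 31.139°.
Going east by 31.139° from +50.728° reaches +81.867° without touching 180°.

No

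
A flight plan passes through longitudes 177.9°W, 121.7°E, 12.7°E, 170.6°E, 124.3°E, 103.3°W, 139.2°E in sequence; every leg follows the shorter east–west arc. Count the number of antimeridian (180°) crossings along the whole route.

3

Leg 1: -177.9° → +121.7°, shortest Δλ = -60.4° (west) — crosses 180°.
Leg 2: +121.7° → +12.7°, shortest Δλ = -109.0° (west) — does not cross 180°.
Leg 3: +12.7° → +170.6°, shortest Δλ = 157.9° (east) — does not cross 180°.
Leg 4: +170.6° → +124.3°, shortest Δλ = -46.3° (west) — does not cross 180°.
Leg 5: +124.3° → -103.3°, shortest Δλ = 132.4° (east) — crosses 180°.
Leg 6: -103.3° → +139.2°, shortest Δλ = -117.5° (west) — crosses 180°.
Total crossings: 3.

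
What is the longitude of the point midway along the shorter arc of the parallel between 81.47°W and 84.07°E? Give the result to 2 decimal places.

Signed shortest Δλ from -81.47° to +84.07° is +165.54°.
Midpoint longitude = -81.47° + (+165.54°)/2 = -81.47° + 82.77° = +1.30°.

1.30°E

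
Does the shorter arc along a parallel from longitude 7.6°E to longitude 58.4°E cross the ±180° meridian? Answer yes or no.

Signed shortest Δλ = ((58.4 − 7.6 + 180) mod 360) − 180 = 50.8°.
Going east by 50.8° from +7.6° reaches +58.4° without touching 180°.

No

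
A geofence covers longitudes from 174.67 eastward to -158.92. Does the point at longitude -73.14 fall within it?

Band width going east from +174.67° to -158.92°: ((-158.92 − 174.67) mod 360) = 26.41°.
Offset of -73.14° east of the west edge: ((-73.14 − 174.67) mod 360) = 112.19°.
112.19° > 26.41° ⇒ outside.

No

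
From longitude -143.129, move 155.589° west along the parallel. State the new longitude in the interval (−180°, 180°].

Start at -143.129°; shift −155.589° → -298.718°.
-298.718° lies outside (−180°, 180°]; add 360° → +61.282°.

+61.282°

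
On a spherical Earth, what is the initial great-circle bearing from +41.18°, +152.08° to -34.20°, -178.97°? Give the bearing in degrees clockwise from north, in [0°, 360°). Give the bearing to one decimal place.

156.0°

Δλ = -178.97 − 152.08 = -331.05°; wrapped into (−180°, 180°]: 28.95°.
θ = atan2( sin Δλ · cos φ₂ , cos φ₁ · sin φ₂ − sin φ₁ · cos φ₂ · cos Δλ )
  = atan2(0.40035, -0.89957) = 156.009° → normalised to [0°, 360°): 156.009°.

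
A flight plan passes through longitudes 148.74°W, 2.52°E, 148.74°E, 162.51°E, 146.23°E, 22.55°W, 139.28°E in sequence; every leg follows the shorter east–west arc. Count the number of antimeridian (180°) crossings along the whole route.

0

Leg 1: -148.74° → +2.52°, shortest Δλ = 151.26° (east) — does not cross 180°.
Leg 2: +2.52° → +148.74°, shortest Δλ = 146.22° (east) — does not cross 180°.
Leg 3: +148.74° → +162.51°, shortest Δλ = 13.77° (east) — does not cross 180°.
Leg 4: +162.51° → +146.23°, shortest Δλ = -16.28° (west) — does not cross 180°.
Leg 5: +146.23° → -22.55°, shortest Δλ = -168.78° (west) — does not cross 180°.
Leg 6: -22.55° → +139.28°, shortest Δλ = 161.83° (east) — does not cross 180°.
Total crossings: 0.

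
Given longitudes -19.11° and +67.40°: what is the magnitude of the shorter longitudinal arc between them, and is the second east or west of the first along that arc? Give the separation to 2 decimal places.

Raw difference: 67.40 − -19.11 = 86.51°.
Normalise into (−180°, 180°]: 86.51° stays 86.51°.
Positive ⇒ the second point lies to the east; separation 86.51°.

86.51° east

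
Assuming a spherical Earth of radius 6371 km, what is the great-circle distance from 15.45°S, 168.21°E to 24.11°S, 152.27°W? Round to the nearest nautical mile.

Δλ = -152.27 − 168.21 = -320.48°; wrapped into (−180°, 180°]: 39.52°.
Δφ = -24.11 − -15.45 = -8.66°.
a = sin²(Δφ/2) + cos φ₁ · cos φ₂ · sin²(Δλ/2) = 0.106258.
c = 2·atan2(√a, √(1−a)) = 0.66408 rad → d = 6371·c ≈ 4230.85 km ≈ 2284.48 nmi.

2284 nmi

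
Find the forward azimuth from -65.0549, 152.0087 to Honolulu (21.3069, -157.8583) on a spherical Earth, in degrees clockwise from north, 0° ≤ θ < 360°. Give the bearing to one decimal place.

45.8°

Δλ = -157.8583 − 152.0087 = -309.8670°; wrapped into (−180°, 180°]: 50.1330°.
θ = atan2( sin Δλ · cos φ₂ , cos φ₁ · sin φ₂ − sin φ₁ · cos φ₂ · cos Δλ )
  = atan2(0.71507, 0.69473) = 45.827° → normalised to [0°, 360°): 45.827°.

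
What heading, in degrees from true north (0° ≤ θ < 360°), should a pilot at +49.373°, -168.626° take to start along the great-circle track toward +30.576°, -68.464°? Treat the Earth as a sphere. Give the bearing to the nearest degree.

Δλ = -68.464 − -168.626 = 100.162°.
θ = atan2( sin Δλ · cos φ₂ , cos φ₁ · sin φ₂ − sin φ₁ · cos φ₂ · cos Δλ )
  = atan2(0.84745, 0.44651) = 62.216° → normalised to [0°, 360°): 62.216°.

62°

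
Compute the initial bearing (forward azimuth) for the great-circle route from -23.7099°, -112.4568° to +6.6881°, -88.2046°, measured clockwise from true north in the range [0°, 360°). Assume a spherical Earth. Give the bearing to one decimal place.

Δλ = -88.2046 − -112.4568 = 24.2522°.
θ = atan2( sin Δλ · cos φ₂ , cos φ₁ · sin φ₂ − sin φ₁ · cos φ₂ · cos Δλ )
  = atan2(0.40796, 0.47076) = 40.912° → normalised to [0°, 360°): 40.912°.

40.9°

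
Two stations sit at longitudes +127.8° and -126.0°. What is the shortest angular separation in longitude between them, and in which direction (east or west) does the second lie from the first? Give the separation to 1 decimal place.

106.2° east

Raw difference: -126.0 − 127.8 = -253.8°.
Normalise into (−180°, 180°]: -253.8° + 360° = 106.2°.
Positive ⇒ the second point lies to the east; separation 106.2°.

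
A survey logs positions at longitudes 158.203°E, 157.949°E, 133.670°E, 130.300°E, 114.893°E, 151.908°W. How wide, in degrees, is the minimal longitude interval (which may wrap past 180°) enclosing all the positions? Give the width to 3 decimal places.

Sort the longitudes: -151.908°, +114.893°, +130.300°, +133.670°, +157.949°, +158.203°.
Eastward gaps between consecutive values (wrapping around): 266.801°, 15.407°, 3.370°, 24.279°, 0.254°, 49.889°.
Largest gap = 266.801° ⇒ minimal covering band is its complement: 360° − 266.801° = 93.199°.
Band runs from +114.893° eastward to -151.908°, crossing the antimeridian.

93.199°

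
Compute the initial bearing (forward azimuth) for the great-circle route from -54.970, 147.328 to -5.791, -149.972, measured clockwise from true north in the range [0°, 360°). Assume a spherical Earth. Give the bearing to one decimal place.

Δλ = -149.972 − 147.328 = -297.300°; wrapped into (−180°, 180°]: 62.700°.
θ = atan2( sin Δλ · cos φ₂ , cos φ₁ · sin φ₂ − sin φ₁ · cos φ₂ · cos Δλ )
  = atan2(0.88408, 0.31573) = 70.347° → normalised to [0°, 360°): 70.347°.

70.3°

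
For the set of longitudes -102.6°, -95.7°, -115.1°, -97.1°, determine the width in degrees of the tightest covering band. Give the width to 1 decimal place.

19.4°

Sort the longitudes: -115.1°, -102.6°, -97.1°, -95.7°.
Eastward gaps between consecutive values (wrapping around): 12.5°, 5.5°, 1.4°, 340.6°.
Largest gap = 340.6° ⇒ minimal covering band is its complement: 360° − 340.6° = 19.4°.
Band runs from -115.1° eastward to -95.7°.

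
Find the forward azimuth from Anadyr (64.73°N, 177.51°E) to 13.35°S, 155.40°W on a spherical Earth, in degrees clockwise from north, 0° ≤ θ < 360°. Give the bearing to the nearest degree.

153°

Δλ = -155.40 − 177.51 = -332.91°; wrapped into (−180°, 180°]: 27.09°.
θ = atan2( sin Δλ · cos φ₂ , cos φ₁ · sin φ₂ − sin φ₁ · cos φ₂ · cos Δλ )
  = atan2(0.44308, -0.88191) = 153.324° → normalised to [0°, 360°): 153.324°.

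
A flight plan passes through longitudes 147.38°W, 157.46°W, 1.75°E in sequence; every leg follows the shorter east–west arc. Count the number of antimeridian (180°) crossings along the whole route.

Leg 1: -147.38° → -157.46°, shortest Δλ = -10.08° (west) — does not cross 180°.
Leg 2: -157.46° → +1.75°, shortest Δλ = 159.21° (east) — does not cross 180°.
Total crossings: 0.

0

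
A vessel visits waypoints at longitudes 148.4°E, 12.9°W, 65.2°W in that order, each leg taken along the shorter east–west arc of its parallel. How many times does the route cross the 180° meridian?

Leg 1: +148.4° → -12.9°, shortest Δλ = -161.3° (west) — does not cross 180°.
Leg 2: -12.9° → -65.2°, shortest Δλ = -52.3° (west) — does not cross 180°.
Total crossings: 0.

0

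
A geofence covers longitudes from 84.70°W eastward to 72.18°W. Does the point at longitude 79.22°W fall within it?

Yes

Band width going east from -84.70° to -72.18°: ((-72.18 − -84.70) mod 360) = 12.52°.
Offset of -79.22° east of the west edge: ((-79.22 − -84.70) mod 360) = 5.48°.
5.48° ≤ 12.52° ⇒ inside.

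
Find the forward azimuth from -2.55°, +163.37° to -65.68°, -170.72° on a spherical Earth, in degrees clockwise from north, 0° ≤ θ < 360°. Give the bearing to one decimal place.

Δλ = -170.72 − 163.37 = -334.09°; wrapped into (−180°, 180°]: 25.91°.
θ = atan2( sin Δλ · cos φ₂ , cos φ₁ · sin φ₂ − sin φ₁ · cos φ₂ · cos Δλ )
  = atan2(0.17995, -0.89388) = 168.617° → normalised to [0°, 360°): 168.617°.

168.6°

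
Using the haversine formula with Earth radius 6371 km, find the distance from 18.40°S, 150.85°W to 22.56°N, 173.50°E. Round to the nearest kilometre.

5980 km

Δλ = 173.50 − -150.85 = 324.35°; wrapped into (−180°, 180°]: -35.65°.
Δφ = 22.56 − -18.40 = 40.96°.
a = sin²(Δφ/2) + cos φ₁ · cos φ₂ · sin²(Δλ/2) = 0.204526.
c = 2·atan2(√a, √(1−a)) = 0.93856 rad → d = 6371·c ≈ 5979.58 km.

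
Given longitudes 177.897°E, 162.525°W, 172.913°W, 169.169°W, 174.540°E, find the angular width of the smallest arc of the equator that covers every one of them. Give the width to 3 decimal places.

22.935°

Sort the longitudes: -172.913°, -169.169°, -162.525°, +174.540°, +177.897°.
Eastward gaps between consecutive values (wrapping around): 3.744°, 6.644°, 337.065°, 3.357°, 9.190°.
Largest gap = 337.065° ⇒ minimal covering band is its complement: 360° − 337.065° = 22.935°.
Band runs from +174.540° eastward to -162.525°, crossing the antimeridian.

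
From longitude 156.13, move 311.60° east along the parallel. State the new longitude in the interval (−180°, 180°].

+107.73°

Start at +156.13°; shift +311.60° → +467.73°.
+467.73° lies outside (−180°, 180°]; subtract 360° → +107.73°.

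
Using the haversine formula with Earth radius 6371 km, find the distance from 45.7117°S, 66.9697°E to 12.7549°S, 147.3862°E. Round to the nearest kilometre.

Δλ = 147.3862 − 66.9697 = 80.4165°.
Δφ = -12.7549 − -45.7117 = 32.9568°.
a = sin²(Δφ/2) + cos φ₁ · cos φ₂ · sin²(Δλ/2) = 0.364287.
c = 2·atan2(√a, √(1−a)) = 1.29592 rad → d = 6371·c ≈ 8256.32 km.

8256 km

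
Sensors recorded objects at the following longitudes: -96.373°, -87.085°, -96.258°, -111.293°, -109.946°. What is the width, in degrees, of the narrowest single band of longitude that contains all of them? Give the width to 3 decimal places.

24.208°

Sort the longitudes: -111.293°, -109.946°, -96.373°, -96.258°, -87.085°.
Eastward gaps between consecutive values (wrapping around): 1.347°, 13.573°, 0.115°, 9.173°, 335.792°.
Largest gap = 335.792° ⇒ minimal covering band is its complement: 360° − 335.792° = 24.208°.
Band runs from -111.293° eastward to -87.085°.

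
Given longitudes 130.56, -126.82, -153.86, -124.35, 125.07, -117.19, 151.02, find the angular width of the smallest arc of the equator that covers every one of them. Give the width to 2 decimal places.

Sort the longitudes: -153.86°, -126.82°, -124.35°, -117.19°, +125.07°, +130.56°, +151.02°.
Eastward gaps between consecutive values (wrapping around): 27.04°, 2.47°, 7.16°, 242.26°, 5.49°, 20.46°, 55.12°.
Largest gap = 242.26° ⇒ minimal covering band is its complement: 360° − 242.26° = 117.74°.
Band runs from +125.07° eastward to -117.19°, crossing the antimeridian.

117.74°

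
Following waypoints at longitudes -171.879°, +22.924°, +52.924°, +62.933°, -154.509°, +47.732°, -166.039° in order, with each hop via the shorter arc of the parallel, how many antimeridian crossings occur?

4

Leg 1: -171.879° → +22.924°, shortest Δλ = -165.197° (west) — crosses 180°.
Leg 2: +22.924° → +52.924°, shortest Δλ = 30.0° (east) — does not cross 180°.
Leg 3: +52.924° → +62.933°, shortest Δλ = 10.009° (east) — does not cross 180°.
Leg 4: +62.933° → -154.509°, shortest Δλ = 142.558° (east) — crosses 180°.
Leg 5: -154.509° → +47.732°, shortest Δλ = -157.759° (west) — crosses 180°.
Leg 6: +47.732° → -166.039°, shortest Δλ = 146.229° (east) — crosses 180°.
Total crossings: 4.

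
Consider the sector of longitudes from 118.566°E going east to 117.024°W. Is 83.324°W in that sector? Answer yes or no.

No

Band width going east from +118.566° to -117.024°: ((-117.024 − 118.566) mod 360) = 124.410°.
Offset of -83.324° east of the west edge: ((-83.324 − 118.566) mod 360) = 158.110°.
158.110° > 124.410° ⇒ outside.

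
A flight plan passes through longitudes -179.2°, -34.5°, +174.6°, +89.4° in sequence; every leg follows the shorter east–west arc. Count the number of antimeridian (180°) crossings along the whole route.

1

Leg 1: -179.2° → -34.5°, shortest Δλ = 144.7° (east) — does not cross 180°.
Leg 2: -34.5° → +174.6°, shortest Δλ = -150.9° (west) — crosses 180°.
Leg 3: +174.6° → +89.4°, shortest Δλ = -85.2° (west) — does not cross 180°.
Total crossings: 1.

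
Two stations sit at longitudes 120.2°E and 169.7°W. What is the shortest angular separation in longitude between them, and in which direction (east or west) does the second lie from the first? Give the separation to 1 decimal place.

Raw difference: -169.7 − 120.2 = -289.9°.
Normalise into (−180°, 180°]: -289.9° + 360° = 70.1°.
Positive ⇒ the second point lies to the east; separation 70.1°.

70.1° east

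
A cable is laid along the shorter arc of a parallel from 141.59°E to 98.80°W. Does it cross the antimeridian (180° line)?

Yes

Naïve |-98.80 − 141.59| = 240.39° > 180°, so the shorter arc goes the other way round — across 180°.
Signed shortest Δλ = ((-98.80 − 141.59 + 180) mod 360) − 180 = 119.61°.
Going east by 119.61° from +141.59° passes through 180° before reaching -98.80°.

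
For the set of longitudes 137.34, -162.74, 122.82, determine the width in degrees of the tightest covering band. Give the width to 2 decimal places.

74.44°

Sort the longitudes: -162.74°, +122.82°, +137.34°.
Eastward gaps between consecutive values (wrapping around): 285.56°, 14.52°, 59.92°.
Largest gap = 285.56° ⇒ minimal covering band is its complement: 360° − 285.56° = 74.44°.
Band runs from +122.82° eastward to -162.74°, crossing the antimeridian.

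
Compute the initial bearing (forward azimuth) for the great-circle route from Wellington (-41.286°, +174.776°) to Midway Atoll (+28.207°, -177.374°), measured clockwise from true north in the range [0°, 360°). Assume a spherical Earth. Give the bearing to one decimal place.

7.4°

Δλ = -177.374 − 174.776 = -352.150°; wrapped into (−180°, 180°]: 7.850°.
θ = atan2( sin Δλ · cos φ₂ , cos φ₁ · sin φ₂ − sin φ₁ · cos φ₂ · cos Δλ )
  = atan2(0.12036, 0.93118) = 7.365° → normalised to [0°, 360°): 7.365°.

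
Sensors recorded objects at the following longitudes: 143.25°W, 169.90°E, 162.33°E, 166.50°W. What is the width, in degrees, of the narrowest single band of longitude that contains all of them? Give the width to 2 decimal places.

Sort the longitudes: -166.50°, -143.25°, +162.33°, +169.90°.
Eastward gaps between consecutive values (wrapping around): 23.25°, 305.58°, 7.57°, 23.60°.
Largest gap = 305.58° ⇒ minimal covering band is its complement: 360° − 305.58° = 54.42°.
Band runs from +162.33° eastward to -143.25°, crossing the antimeridian.

54.42°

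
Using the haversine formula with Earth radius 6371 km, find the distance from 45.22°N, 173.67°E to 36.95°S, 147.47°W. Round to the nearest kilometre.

Δλ = -147.47 − 173.67 = -321.14°; wrapped into (−180°, 180°]: 38.86°.
Δφ = -36.95 − 45.22 = -82.17°.
a = sin²(Δφ/2) + cos φ₁ · cos φ₂ · sin²(Δλ/2) = 0.494175.
c = 2·atan2(√a, √(1−a)) = 1.55915 rad → d = 6371·c ≈ 9933.32 km.

9933 km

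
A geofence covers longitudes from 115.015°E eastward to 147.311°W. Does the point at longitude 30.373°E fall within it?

Band width going east from +115.015° to -147.311°: ((-147.311 − 115.015) mod 360) = 97.674°.
Offset of +30.373° east of the west edge: ((30.373 − 115.015) mod 360) = 275.358°.
275.358° > 97.674° ⇒ outside.

No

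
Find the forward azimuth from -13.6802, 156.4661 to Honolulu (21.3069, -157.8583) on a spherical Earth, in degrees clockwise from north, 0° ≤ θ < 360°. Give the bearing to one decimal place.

52.7°

Δλ = -157.8583 − 156.4661 = -314.3244°; wrapped into (−180°, 180°]: 45.6756°.
θ = atan2( sin Δλ · cos φ₂ , cos φ₁ · sin φ₂ − sin φ₁ · cos φ₂ · cos Δλ )
  = atan2(0.66650, 0.50701) = 52.739° → normalised to [0°, 360°): 52.739°.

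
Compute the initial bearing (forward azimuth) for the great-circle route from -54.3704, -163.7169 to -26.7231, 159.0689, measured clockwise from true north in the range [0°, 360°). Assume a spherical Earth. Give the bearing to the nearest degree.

300°

Δλ = 159.0689 − -163.7169 = 322.7858°; wrapped into (−180°, 180°]: -37.2142°.
θ = atan2( sin Δλ · cos φ₂ , cos φ₁ · sin φ₂ − sin φ₁ · cos φ₂ · cos Δλ )
  = atan2(-0.54020, 0.31620) = -59.658° → normalised to [0°, 360°): 300.342°.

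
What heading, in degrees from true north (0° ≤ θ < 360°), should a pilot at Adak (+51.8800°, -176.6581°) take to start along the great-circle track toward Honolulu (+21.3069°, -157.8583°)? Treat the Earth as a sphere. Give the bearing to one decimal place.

Δλ = -157.8583 − -176.6581 = 18.7998°.
θ = atan2( sin Δλ · cos φ₂ , cos φ₁ · sin φ₂ − sin φ₁ · cos φ₂ · cos Δλ )
  = atan2(0.30023, -0.46953) = 147.404° → normalised to [0°, 360°): 147.404°.

147.4°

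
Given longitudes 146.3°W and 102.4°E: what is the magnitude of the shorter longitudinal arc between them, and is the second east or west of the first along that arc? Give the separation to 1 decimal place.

Raw difference: 102.4 − -146.3 = 248.7°.
Normalise into (−180°, 180°]: 248.7° − 360° = -111.3°.
Negative ⇒ the second point lies to the west; separation 111.3°.

111.3° west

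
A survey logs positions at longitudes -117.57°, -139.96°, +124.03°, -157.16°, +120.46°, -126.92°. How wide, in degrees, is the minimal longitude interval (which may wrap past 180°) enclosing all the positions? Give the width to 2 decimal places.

Sort the longitudes: -157.16°, -139.96°, -126.92°, -117.57°, +120.46°, +124.03°.
Eastward gaps between consecutive values (wrapping around): 17.20°, 13.04°, 9.35°, 238.03°, 3.57°, 78.81°.
Largest gap = 238.03° ⇒ minimal covering band is its complement: 360° − 238.03° = 121.97°.
Band runs from +120.46° eastward to -117.57°, crossing the antimeridian.

121.97°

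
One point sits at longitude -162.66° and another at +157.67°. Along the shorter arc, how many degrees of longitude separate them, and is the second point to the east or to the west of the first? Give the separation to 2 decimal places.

39.67° west

Raw difference: 157.67 − -162.66 = 320.33°.
Normalise into (−180°, 180°]: 320.33° − 360° = -39.67°.
Negative ⇒ the second point lies to the west; separation 39.67°.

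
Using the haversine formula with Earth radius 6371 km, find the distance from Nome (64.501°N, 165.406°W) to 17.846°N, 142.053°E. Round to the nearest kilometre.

6480 km

Δλ = 142.053 − -165.406 = 307.459°; wrapped into (−180°, 180°]: -52.541°.
Δφ = 17.846 − 64.501 = -46.655°.
a = sin²(Δφ/2) + cos φ₁ · cos φ₂ · sin²(Δλ/2) = 0.237083.
c = 2·atan2(√a, √(1−a)) = 1.01710 rad → d = 6371·c ≈ 6479.95 km.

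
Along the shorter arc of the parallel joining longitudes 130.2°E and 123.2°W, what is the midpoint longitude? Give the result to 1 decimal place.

Signed shortest Δλ from +130.2° to -123.2° is +106.6°.
Midpoint longitude = +130.2° + (+106.6°)/2 = +130.2° + 53.3° = +183.5°.
Normalise into (−180°, 180°]: -176.5°.
(The naïve average (+130.2 + -123.2)/2 = 3.5° is on the wrong side of the globe.)

176.5°W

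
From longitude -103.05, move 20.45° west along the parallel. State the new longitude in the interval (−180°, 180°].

-123.50°

Start at -103.05°; shift −20.45° → -123.50°.
-123.50° already lies in (−180°, 180°].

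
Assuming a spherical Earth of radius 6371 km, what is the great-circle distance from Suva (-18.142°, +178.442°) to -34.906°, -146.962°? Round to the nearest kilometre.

Δλ = -146.962 − 178.442 = -325.404°; wrapped into (−180°, 180°]: 34.596°.
Δφ = -34.906 − -18.142 = -16.764°.
a = sin²(Δφ/2) + cos φ₁ · cos φ₂ · sin²(Δλ/2) = 0.090151.
c = 2·atan2(√a, √(1−a)) = 0.60991 rad → d = 6371·c ≈ 3885.76 km.

3886 km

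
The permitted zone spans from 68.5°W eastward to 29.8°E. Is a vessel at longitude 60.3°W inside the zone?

Yes

Band width going east from -68.5° to +29.8°: ((29.8 − -68.5) mod 360) = 98.3°.
Offset of -60.3° east of the west edge: ((-60.3 − -68.5) mod 360) = 8.2°.
8.2° ≤ 98.3° ⇒ inside.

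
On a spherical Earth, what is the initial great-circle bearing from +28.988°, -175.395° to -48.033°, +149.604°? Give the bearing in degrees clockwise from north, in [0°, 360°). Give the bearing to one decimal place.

202.7°

Δλ = 149.604 − -175.395 = 324.999°; wrapped into (−180°, 180°]: -35.001°.
θ = atan2( sin Δλ · cos φ₂ , cos φ₁ · sin φ₂ − sin φ₁ · cos φ₂ · cos Δλ )
  = atan2(-0.38356, -0.91584) = -157.276° → normalised to [0°, 360°): 202.724°.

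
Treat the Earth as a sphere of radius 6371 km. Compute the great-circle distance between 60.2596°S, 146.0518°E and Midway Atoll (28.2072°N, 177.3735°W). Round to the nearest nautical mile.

5608 nmi

Δλ = -177.3735 − 146.0518 = -323.4253°; wrapped into (−180°, 180°]: 36.5747°.
Δφ = 28.2072 − -60.2596 = 88.4668°.
a = sin²(Δφ/2) + cos φ₁ · cos φ₂ · sin²(Δλ/2) = 0.529664.
c = 2·atan2(√a, √(1−a)) = 1.63016 rad → d = 6371·c ≈ 10385.75 km ≈ 5607.86 nmi.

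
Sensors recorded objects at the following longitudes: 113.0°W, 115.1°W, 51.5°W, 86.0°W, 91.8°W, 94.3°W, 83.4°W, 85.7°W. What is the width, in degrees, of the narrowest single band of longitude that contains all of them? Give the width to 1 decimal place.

Sort the longitudes: -115.1°, -113.0°, -94.3°, -91.8°, -86.0°, -85.7°, -83.4°, -51.5°.
Eastward gaps between consecutive values (wrapping around): 2.1°, 18.7°, 2.5°, 5.8°, 0.3°, 2.3°, 31.9°, 296.4°.
Largest gap = 296.4° ⇒ minimal covering band is its complement: 360° − 296.4° = 63.6°.
Band runs from -115.1° eastward to -51.5°.

63.6°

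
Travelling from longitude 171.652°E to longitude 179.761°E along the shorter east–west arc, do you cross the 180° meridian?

Signed shortest Δλ = ((179.761 − 171.652 + 180) mod 360) − 180 = 8.109°.
Going east by 8.109° from +171.652° reaches +179.761° without touching 180°.

No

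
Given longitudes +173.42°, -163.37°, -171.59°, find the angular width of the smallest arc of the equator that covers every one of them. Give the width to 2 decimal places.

Sort the longitudes: -171.59°, -163.37°, +173.42°.
Eastward gaps between consecutive values (wrapping around): 8.22°, 336.79°, 14.99°.
Largest gap = 336.79° ⇒ minimal covering band is its complement: 360° − 336.79° = 23.21°.
Band runs from +173.42° eastward to -163.37°, crossing the antimeridian.

23.21°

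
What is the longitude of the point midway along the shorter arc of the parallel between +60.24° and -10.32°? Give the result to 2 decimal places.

+24.96°

Signed shortest Δλ from +60.24° to -10.32° is -70.56°.
Midpoint longitude = +60.24° + (-70.56°)/2 = +60.24° − 35.28° = +24.96°.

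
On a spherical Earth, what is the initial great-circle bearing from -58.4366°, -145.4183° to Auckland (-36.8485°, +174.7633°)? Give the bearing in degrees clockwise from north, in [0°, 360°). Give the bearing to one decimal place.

292.3°

Δλ = 174.7633 − -145.4183 = 320.1816°; wrapped into (−180°, 180°]: -39.8184°.
θ = atan2( sin Δλ · cos φ₂ , cos φ₁ · sin φ₂ − sin φ₁ · cos φ₂ · cos Δλ )
  = atan2(-0.51243, 0.20980) = -67.735° → normalised to [0°, 360°): 292.265°.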